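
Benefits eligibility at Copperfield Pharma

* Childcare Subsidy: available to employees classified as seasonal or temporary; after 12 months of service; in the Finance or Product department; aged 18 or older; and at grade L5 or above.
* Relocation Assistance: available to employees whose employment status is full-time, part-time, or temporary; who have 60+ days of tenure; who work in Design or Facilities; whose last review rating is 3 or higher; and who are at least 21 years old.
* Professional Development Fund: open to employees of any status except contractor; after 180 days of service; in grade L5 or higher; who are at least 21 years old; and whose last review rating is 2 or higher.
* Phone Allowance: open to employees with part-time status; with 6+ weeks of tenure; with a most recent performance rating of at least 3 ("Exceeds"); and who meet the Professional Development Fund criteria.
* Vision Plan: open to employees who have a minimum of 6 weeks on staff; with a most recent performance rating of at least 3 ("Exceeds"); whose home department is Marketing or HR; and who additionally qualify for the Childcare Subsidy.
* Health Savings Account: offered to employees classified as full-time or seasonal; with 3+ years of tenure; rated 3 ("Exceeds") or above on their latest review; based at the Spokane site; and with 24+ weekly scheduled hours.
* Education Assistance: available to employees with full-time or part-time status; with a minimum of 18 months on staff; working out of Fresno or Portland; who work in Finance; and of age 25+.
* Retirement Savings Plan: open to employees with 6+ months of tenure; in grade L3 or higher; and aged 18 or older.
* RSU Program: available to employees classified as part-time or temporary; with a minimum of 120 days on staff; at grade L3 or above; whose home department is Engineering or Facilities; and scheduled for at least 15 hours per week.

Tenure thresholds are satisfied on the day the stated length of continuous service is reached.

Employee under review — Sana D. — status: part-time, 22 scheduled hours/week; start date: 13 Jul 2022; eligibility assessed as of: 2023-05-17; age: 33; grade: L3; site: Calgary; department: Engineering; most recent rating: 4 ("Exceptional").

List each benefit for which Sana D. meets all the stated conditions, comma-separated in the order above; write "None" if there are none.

Service from 13 Jul 2022 to 2023-05-17: 308 days.
Childcare Subsidy — status part-time ✗ (requires seasonal or temporary) → not eligible.
Relocation Assistance — status part-time ✓; service 308 days ≥ 60 days ✓; dept Engineering ✗ → not eligible.
Professional Development Fund — status part-time ✓ (not excluded); service 308 days ≥ 180 days ✓; grade L3 < L5 ✗ → not eligible.
Phone Allowance — status part-time ✓; service 308 days ≥ 6 weeks (≈42 days) ✓; rating 4 ≥ 3 ✓; not eligible for Professional Development Fund ✗ → not eligible.
Vision Plan — service 308 days ≥ 6 weeks (≈42 days) ✓; rating 4 ≥ 3 ✓; dept Engineering ✗ → not eligible.
Health Savings Account — status part-time ✗ (requires full-time or seasonal) → not eligible.
Education Assistance — status part-time ✓; service 308 days < 18 months (≈540 days) ✗ → not eligible.
Retirement Savings Plan — service 308 days ≥ 6 months (≈180 days) ✓; grade L3 ≥ L3 ✓; age 33 ≥ 18 ✓ → eligible.
RSU Program — status part-time ✓; service 308 days ≥ 120 days ✓; grade L3 ≥ L3 ✓; dept Engineering ✓; 22 hrs/wk ≥ 15 ✓ → eligible.

Retirement Savings Plan, RSU Program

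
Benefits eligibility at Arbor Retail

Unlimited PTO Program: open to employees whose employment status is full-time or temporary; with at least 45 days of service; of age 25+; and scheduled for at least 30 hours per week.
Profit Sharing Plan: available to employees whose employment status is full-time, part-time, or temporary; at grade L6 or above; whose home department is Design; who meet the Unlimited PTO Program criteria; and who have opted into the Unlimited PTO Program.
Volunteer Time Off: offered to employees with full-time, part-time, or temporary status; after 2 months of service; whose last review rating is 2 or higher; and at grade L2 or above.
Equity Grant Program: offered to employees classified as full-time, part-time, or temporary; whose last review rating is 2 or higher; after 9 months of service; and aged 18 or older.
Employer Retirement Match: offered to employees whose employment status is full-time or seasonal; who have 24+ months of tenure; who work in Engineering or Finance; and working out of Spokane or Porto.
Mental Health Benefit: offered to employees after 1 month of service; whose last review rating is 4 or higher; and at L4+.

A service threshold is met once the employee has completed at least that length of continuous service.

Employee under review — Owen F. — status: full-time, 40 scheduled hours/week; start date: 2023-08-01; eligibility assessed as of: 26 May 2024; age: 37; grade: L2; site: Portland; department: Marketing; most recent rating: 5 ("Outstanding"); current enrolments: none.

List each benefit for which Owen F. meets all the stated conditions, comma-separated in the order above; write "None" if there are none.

Unlimited PTO Program, Volunteer Time Off, Equity Grant Program

Service from 2023-08-01 to 26 May 2024: 299 days.
Unlimited PTO Program — status full-time ✓; service 299 days ≥ 45 days ✓; age 37 ≥ 25 ✓; 40 hrs/wk ≥ 30 ✓ → eligible.
Profit Sharing Plan — status full-time ✓; grade L2 < L6 ✗ → not eligible.
Volunteer Time Off — status full-time ✓; service 299 days ≥ 2 months (≈60 days) ✓; rating 5 ≥ 2 ✓; grade L2 ≥ L2 ✓ → eligible.
Equity Grant Program — status full-time ✓; rating 5 ≥ 2 ✓; service 299 days ≥ 9 months (≈270 days) ✓; age 37 ≥ 18 ✓ → eligible.
Employer Retirement Match — status full-time ✓; service 299 days < 24 months (≈720 days) ✗ → not eligible.
Mental Health Benefit — service 299 days ≥ 1 month (≈30 days) ✓; rating 5 ≥ 4 ✓; grade L2 < L4 ✗ → not eligible.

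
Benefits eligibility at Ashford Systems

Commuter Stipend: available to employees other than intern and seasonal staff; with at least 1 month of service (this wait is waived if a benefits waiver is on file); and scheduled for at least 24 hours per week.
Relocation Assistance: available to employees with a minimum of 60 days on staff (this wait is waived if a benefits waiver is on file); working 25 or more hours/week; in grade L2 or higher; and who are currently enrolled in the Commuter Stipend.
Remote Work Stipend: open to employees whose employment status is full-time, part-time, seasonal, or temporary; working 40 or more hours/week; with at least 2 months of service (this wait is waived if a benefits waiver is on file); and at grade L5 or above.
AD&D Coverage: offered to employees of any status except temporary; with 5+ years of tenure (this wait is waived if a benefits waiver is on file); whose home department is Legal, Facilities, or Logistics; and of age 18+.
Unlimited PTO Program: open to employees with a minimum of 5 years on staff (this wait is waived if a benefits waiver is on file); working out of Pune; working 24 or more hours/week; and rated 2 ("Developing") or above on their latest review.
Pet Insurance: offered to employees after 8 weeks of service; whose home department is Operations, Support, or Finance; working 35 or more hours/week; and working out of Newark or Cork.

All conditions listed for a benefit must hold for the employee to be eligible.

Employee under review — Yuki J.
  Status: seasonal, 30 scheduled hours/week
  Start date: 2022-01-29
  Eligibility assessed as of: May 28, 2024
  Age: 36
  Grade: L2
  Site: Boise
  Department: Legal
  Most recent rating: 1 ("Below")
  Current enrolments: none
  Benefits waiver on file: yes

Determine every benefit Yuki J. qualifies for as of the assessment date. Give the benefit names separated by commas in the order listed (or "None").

Service from 2022-01-29 to May 28, 2024: 850 days.
Commuter Stipend — status seasonal ✗ (excluded) → not eligible.
Relocation Assistance — benefits waiver on file ✓; 30 hrs/wk ≥ 25 ✓; grade L2 ≥ L2 ✓; not enrolled in Commuter Stipend ✗ → not eligible.
Remote Work Stipend — status seasonal ✓; 30 hrs/wk < 40 ✗ → not eligible.
AD&D Coverage — status seasonal ✓ (not excluded); benefits waiver on file ✓; dept Legal ✓; age 36 ≥ 18 ✓ → eligible.
Unlimited PTO Program — benefits waiver on file ✓; site Boise ✗ (not Pune) → not eligible.
Pet Insurance — service 850 days ≥ 8 weeks (≈56 days) ✓; dept Legal ✗ → not eligible.

AD&D Coverage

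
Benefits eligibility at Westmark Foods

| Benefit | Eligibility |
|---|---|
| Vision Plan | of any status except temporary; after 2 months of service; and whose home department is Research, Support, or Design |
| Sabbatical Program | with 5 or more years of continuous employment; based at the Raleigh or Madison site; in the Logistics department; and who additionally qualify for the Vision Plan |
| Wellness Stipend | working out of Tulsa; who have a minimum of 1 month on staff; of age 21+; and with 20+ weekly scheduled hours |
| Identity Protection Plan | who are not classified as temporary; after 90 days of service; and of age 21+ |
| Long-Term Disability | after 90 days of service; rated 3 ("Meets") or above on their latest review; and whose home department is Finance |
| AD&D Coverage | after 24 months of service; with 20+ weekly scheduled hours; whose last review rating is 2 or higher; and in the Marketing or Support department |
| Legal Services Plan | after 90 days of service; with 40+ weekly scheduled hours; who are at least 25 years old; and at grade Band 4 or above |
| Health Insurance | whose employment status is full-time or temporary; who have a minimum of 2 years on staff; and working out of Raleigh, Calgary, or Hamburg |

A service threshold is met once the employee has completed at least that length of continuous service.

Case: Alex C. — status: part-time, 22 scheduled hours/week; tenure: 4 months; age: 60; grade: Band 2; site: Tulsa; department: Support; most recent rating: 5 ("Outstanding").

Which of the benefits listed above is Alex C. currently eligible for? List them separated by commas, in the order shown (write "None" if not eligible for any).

Vision Plan — status part-time ✓ (not excluded); service 4 months ≥ 2 months ✓; dept Support ✓ → eligible.
Sabbatical Program — service 4 months < 5 years (≈1825 days) ✗ → not eligible.
Wellness Stipend — site Tulsa ✓; service 4 months ≥ 1 month ✓; age 60 ≥ 21 ✓; 22 hrs/wk ≥ 20 ✓ → eligible.
Identity Protection Plan — status part-time ✓ (not excluded); service 4 months ≥ 90 days ✓; age 60 ≥ 21 ✓ → eligible.
Long-Term Disability — service 4 months ≥ 90 days ✓; rating 5 ≥ 3 ✓; dept Support ✗ → not eligible.
AD&D Coverage — service 4 months < 24 months ✗ → not eligible.
Legal Services Plan — service 4 months ≥ 90 days ✓; 22 hrs/wk < 40 ✗ → not eligible.
Health Insurance — status part-time ✗ (requires full-time or temporary) → not eligible.

Vision Plan, Wellness Stipend, Identity Protection Plan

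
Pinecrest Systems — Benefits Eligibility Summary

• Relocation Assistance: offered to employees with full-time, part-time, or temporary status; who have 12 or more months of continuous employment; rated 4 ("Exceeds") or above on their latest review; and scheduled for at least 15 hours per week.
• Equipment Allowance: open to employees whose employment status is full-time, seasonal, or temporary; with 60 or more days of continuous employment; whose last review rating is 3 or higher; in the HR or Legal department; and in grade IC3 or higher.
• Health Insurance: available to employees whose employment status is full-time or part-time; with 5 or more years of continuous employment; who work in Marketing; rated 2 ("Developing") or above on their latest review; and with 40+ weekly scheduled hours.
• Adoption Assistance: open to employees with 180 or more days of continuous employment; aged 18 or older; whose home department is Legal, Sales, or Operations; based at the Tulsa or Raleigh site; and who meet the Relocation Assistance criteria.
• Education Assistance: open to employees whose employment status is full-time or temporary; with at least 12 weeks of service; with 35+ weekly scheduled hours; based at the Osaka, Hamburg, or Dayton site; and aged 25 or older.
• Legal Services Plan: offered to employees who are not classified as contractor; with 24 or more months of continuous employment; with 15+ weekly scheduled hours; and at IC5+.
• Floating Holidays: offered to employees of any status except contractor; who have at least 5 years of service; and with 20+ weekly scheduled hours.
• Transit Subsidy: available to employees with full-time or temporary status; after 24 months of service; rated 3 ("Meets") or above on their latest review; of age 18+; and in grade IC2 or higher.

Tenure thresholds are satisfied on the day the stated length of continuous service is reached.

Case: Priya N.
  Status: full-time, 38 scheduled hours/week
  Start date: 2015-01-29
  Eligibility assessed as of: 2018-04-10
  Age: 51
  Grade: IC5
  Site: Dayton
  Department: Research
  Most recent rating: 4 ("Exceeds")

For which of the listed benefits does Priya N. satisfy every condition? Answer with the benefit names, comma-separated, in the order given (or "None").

Service from 2015-01-29 to 2018-04-10: 1167 days.
Relocation Assistance — status full-time ✓; service 1167 days ≥ 12 months (≈360 days) ✓; rating 4 ≥ 4 ✓; 38 hrs/wk ≥ 15 ✓ → eligible.
Equipment Allowance — status full-time ✓; service 1167 days ≥ 60 days ✓; rating 4 ≥ 3 ✓; dept Research ✗ → not eligible.
Health Insurance — status full-time ✓; service 1167 days < 5 years (≈1825 days) ✗ → not eligible.
Adoption Assistance — service 1167 days ≥ 180 days ✓; age 51 ≥ 18 ✓; dept Research ✗ → not eligible.
Education Assistance — status full-time ✓; service 1167 days ≥ 12 weeks (≈84 days) ✓; 38 hrs/wk ≥ 35 ✓; site Dayton ✓; age 51 ≥ 25 ✓ → eligible.
Legal Services Plan — status full-time ✓ (not excluded); service 1167 days ≥ 24 months (≈720 days) ✓; 38 hrs/wk ≥ 15 ✓; grade IC5 ≥ IC5 ✓ → eligible.
Floating Holidays — status full-time ✓ (not excluded); service 1167 days < 5 years (≈1825 days) ✗ → not eligible.
Transit Subsidy — status full-time ✓; service 1167 days ≥ 24 months (≈720 days) ✓; rating 4 ≥ 3 ✓; age 51 ≥ 18 ✓; grade IC5 ≥ IC2 ✓ → eligible.

Relocation Assistance, Education Assistance, Legal Services Plan, Transit Subsidy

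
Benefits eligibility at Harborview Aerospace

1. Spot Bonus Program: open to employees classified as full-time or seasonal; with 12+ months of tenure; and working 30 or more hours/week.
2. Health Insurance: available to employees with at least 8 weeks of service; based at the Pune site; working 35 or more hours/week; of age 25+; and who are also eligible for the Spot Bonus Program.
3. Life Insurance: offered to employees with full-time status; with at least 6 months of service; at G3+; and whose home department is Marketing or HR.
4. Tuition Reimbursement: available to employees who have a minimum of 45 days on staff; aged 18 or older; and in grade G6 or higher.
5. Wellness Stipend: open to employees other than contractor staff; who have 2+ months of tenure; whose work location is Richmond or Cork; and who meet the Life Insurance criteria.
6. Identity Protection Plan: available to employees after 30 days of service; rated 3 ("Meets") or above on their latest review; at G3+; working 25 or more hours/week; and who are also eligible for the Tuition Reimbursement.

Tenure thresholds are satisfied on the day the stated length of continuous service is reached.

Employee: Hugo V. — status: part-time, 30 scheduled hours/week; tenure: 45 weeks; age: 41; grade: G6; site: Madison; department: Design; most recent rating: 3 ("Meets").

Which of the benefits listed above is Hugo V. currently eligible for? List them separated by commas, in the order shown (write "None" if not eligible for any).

Spot Bonus Program — status part-time ✗ (requires full-time or seasonal) → not eligible.
Health Insurance — service 45 weeks ≥ 8 weeks ✓; site Madison ✗ (not Pune) → not eligible.
Life Insurance — status part-time ✗ (requires full-time) → not eligible.
Tuition Reimbursement — service 45 weeks ≥ 45 days ✓; age 41 ≥ 18 ✓; grade G6 ≥ G6 ✓ → eligible.
Wellness Stipend — status part-time ✓ (not excluded); service 45 weeks ≥ 2 months (≈60 days) ✓; site Madison ✗ (not Richmond or Cork) → not eligible.
Identity Protection Plan — service 45 weeks ≥ 30 days ✓; rating 3 ≥ 3 ✓; grade G6 ≥ G3 ✓; 30 hrs/wk ≥ 25 ✓; eligible for Tuition Reimbursement ✓ → eligible.

Tuition Reimbursement, Identity Protection Plan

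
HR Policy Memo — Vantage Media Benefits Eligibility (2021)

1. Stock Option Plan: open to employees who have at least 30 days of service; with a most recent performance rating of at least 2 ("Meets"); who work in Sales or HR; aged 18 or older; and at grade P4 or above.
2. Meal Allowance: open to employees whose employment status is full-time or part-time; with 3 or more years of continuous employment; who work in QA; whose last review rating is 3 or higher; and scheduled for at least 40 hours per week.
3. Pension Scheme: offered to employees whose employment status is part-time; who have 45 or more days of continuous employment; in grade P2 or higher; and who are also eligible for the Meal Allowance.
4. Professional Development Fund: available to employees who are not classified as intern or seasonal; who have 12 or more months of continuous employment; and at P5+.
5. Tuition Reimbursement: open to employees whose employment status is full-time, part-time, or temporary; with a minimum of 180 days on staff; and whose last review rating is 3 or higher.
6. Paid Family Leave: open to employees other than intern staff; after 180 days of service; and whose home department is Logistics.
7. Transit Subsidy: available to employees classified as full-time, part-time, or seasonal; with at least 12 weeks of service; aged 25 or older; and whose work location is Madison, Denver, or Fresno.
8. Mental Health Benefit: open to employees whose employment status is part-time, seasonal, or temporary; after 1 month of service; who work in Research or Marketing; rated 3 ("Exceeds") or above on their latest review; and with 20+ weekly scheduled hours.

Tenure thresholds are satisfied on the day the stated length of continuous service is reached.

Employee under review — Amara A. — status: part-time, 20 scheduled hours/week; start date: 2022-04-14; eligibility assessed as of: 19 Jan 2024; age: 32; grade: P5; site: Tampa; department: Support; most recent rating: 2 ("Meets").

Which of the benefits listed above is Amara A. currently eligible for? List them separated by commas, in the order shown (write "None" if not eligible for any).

Service from 2022-04-14 to 19 Jan 2024: 645 days.
Stock Option Plan — service 645 days ≥ 30 days ✓; rating 2 ≥ 2 ✓; dept Support ✗ → not eligible.
Meal Allowance — status part-time ✓; service 645 days < 3 years (≈1095 days) ✗ → not eligible.
Pension Scheme — status part-time ✓; service 645 days ≥ 45 days ✓; grade P5 ≥ P2 ✓; not eligible for Meal Allowance ✗ → not eligible.
Professional Development Fund — status part-time ✓ (not excluded); service 645 days ≥ 12 months (≈360 days) ✓; grade P5 ≥ P5 ✓ → eligible.
Tuition Reimbursement — status part-time ✓; service 645 days ≥ 180 days ✓; rating 2 < 3 ✗ → not eligible.
Paid Family Leave — status part-time ✓ (not excluded); service 645 days ≥ 180 days ✓; dept Support ✗ → not eligible.
Transit Subsidy — status part-time ✓; service 645 days ≥ 12 weeks (≈84 days) ✓; age 32 ≥ 25 ✓; site Tampa ✗ (not Madison, Denver, or Fresno) → not eligible.
Mental Health Benefit — status part-time ✓; service 645 days ≥ 1 month (≈30 days) ✓; dept Support ✗ → not eligible.

Professional Development Fund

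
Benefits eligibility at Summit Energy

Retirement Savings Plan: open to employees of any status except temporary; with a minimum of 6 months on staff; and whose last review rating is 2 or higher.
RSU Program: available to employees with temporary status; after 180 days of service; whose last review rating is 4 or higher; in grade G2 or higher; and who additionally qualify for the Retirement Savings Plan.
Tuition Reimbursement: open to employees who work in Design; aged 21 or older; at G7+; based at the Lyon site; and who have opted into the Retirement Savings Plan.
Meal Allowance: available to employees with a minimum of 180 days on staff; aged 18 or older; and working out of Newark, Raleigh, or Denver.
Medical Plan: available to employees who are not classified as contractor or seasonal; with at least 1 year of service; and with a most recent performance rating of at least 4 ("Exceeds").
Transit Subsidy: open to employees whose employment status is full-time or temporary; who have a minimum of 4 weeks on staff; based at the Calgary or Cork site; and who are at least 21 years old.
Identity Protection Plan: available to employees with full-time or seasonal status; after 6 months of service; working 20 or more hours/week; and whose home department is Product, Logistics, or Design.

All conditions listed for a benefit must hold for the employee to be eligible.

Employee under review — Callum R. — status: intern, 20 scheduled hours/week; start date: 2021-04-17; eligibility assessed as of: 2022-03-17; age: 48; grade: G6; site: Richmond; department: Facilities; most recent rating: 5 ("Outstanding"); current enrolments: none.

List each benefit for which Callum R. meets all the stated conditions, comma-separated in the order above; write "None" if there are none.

Retirement Savings Plan

Service from 2021-04-17 to 2022-03-17: 334 days.
Retirement Savings Plan — status intern ✓ (not excluded); service 334 days ≥ 6 months (≈180 days) ✓; rating 5 ≥ 2 ✓ → eligible.
RSU Program — status intern ✗ (requires temporary) → not eligible.
Tuition Reimbursement — dept Facilities ✗ → not eligible.
Meal Allowance — service 334 days ≥ 180 days ✓; age 48 ≥ 18 ✓; site Richmond ✗ (not Newark, Raleigh, or Denver) → not eligible.
Medical Plan — status intern ✓ (not excluded); service 334 days < 1 year (≈365 days) ✗ → not eligible.
Transit Subsidy — status intern ✗ (requires full-time or temporary) → not eligible.
Identity Protection Plan — status intern ✗ (requires full-time or seasonal) → not eligible.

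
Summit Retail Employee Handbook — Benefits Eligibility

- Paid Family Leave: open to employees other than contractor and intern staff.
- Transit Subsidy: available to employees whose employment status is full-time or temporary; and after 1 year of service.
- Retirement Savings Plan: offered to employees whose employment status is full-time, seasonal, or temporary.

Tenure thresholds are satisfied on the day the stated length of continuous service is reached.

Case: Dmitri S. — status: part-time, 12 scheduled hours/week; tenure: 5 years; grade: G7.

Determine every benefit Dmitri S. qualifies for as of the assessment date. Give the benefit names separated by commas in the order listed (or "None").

Paid Family Leave

Paid Family Leave — status part-time ✓ (not excluded) → eligible.
Transit Subsidy — status part-time ✗ (requires full-time or temporary) → not eligible.
Retirement Savings Plan — status part-time ✗ (requires full-time, seasonal, or temporary) → not eligible.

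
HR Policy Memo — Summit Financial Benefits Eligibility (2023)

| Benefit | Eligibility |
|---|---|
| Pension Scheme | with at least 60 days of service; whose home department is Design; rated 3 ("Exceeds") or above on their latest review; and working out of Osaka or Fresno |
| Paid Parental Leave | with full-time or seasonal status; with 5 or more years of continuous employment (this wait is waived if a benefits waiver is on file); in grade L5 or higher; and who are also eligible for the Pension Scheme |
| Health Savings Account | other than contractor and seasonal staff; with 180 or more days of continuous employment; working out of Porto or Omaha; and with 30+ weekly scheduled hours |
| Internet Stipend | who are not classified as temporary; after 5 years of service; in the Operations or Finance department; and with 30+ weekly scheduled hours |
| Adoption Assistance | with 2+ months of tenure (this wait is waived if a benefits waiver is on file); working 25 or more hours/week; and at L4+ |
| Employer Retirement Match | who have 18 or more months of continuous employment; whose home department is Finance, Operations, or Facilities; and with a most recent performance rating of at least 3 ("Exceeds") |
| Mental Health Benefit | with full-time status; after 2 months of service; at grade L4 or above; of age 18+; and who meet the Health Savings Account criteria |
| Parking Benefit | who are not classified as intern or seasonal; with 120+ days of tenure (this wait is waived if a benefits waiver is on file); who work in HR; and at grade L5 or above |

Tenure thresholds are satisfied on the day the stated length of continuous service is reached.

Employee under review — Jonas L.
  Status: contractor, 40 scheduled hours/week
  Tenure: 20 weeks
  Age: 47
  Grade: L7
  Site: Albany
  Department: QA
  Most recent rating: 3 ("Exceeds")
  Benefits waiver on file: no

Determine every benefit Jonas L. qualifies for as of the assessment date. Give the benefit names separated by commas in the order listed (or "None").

Adoption Assistance

Pension Scheme — service 20 weeks ≥ 60 days ✓; dept QA ✗ → not eligible.
Paid Parental Leave — status contractor ✗ (requires full-time or seasonal) → not eligible.
Health Savings Account — status contractor ✗ (excluded) → not eligible.
Internet Stipend — status contractor ✓ (not excluded); service 20 weeks < 5 years (≈1825 days) ✗ → not eligible.
Adoption Assistance — no waiver, service 20 weeks ≥ 2 months (≈60 days) ✓; 40 hrs/wk ≥ 25 ✓; grade L7 ≥ L4 ✓ → eligible.
Employer Retirement Match — service 20 weeks < 18 months (≈540 days) ✗ → not eligible.
Mental Health Benefit — status contractor ✗ (requires full-time) → not eligible.
Parking Benefit — status contractor ✓ (not excluded); no waiver, service 20 weeks ≥ 120 days ✓; dept QA ✗ → not eligible.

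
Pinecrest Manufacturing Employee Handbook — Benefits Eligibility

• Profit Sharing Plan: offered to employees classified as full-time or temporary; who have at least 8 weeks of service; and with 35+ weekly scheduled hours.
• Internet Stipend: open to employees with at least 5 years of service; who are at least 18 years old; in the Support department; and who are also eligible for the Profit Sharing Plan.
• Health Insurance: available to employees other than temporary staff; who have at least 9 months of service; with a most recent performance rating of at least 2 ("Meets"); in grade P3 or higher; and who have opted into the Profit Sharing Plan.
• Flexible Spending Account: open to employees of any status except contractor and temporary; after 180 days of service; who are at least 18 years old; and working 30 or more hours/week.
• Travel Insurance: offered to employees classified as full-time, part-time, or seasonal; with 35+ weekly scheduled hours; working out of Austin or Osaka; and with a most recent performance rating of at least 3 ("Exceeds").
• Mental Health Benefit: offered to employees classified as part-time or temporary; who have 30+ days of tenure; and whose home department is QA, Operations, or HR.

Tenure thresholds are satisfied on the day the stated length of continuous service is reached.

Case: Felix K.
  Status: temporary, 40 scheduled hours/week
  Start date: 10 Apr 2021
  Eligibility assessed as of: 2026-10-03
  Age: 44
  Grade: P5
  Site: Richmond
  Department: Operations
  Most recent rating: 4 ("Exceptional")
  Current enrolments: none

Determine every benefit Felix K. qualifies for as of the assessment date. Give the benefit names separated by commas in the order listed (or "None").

Service from 10 Apr 2021 to 2026-10-03: 2002 days.
Profit Sharing Plan — status temporary ✓; service 2002 days ≥ 8 weeks (≈56 days) ✓; 40 hrs/wk ≥ 35 ✓ → eligible.
Internet Stipend — service 2002 days ≥ 5 years (≈1825 days) ✓; age 44 ≥ 18 ✓; dept Operations ✗ → not eligible.
Health Insurance — status temporary ✗ (excluded) → not eligible.
Flexible Spending Account — status temporary ✗ (excluded) → not eligible.
Travel Insurance — status temporary ✗ (requires full-time, part-time, or seasonal) → not eligible.
Mental Health Benefit — status temporary ✓; service 2002 days ≥ 30 days ✓; dept Operations ✓ → eligible.

Profit Sharing Plan, Mental Health Benefit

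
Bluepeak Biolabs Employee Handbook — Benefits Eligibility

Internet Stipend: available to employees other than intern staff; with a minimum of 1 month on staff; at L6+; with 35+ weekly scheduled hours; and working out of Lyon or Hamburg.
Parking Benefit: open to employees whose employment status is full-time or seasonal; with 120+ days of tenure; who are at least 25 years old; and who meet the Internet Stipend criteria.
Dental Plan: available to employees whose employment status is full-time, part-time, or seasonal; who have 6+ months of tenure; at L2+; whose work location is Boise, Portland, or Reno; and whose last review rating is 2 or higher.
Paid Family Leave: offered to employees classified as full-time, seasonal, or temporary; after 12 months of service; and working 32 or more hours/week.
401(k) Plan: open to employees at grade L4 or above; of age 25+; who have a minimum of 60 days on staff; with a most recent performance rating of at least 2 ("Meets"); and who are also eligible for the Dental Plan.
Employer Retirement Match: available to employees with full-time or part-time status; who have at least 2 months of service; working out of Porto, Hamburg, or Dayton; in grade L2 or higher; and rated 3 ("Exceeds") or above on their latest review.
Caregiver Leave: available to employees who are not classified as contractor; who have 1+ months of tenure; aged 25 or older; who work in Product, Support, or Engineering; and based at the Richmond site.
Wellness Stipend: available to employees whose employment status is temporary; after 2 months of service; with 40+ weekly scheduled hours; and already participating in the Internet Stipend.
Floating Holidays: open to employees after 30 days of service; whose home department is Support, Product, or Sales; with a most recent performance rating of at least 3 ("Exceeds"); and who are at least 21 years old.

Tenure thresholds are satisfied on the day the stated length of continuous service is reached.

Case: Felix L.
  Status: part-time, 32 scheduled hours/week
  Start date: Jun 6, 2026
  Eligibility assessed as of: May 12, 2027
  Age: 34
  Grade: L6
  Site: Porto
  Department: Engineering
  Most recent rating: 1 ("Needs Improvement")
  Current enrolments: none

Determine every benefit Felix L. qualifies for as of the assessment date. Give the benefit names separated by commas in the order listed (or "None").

None

Service from Jun 6, 2026 to May 12, 2027: 340 days.
Internet Stipend — status part-time ✓ (not excluded); service 340 days ≥ 1 month (≈30 days) ✓; grade L6 ≥ L6 ✓; 32 hrs/wk < 35 ✗ → not eligible.
Parking Benefit — status part-time ✗ (requires full-time or seasonal) → not eligible.
Dental Plan — status part-time ✓; service 340 days ≥ 6 months (≈180 days) ✓; grade L6 ≥ L2 ✓; site Porto ✗ (not Boise, Portland, or Reno) → not eligible.
Paid Family Leave — status part-time ✗ (requires full-time, seasonal, or temporary) → not eligible.
401(k) Plan — grade L6 ≥ L4 ✓; age 34 ≥ 25 ✓; service 340 days ≥ 60 days ✓; rating 1 < 2 ✗ → not eligible.
Employer Retirement Match — status part-time ✓; service 340 days ≥ 2 months (≈60 days) ✓; site Porto ✓; grade L6 ≥ L2 ✓; rating 1 < 3 ✗ → not eligible.
Caregiver Leave — status part-time ✓ (not excluded); service 340 days ≥ 1 month (≈30 days) ✓; age 34 ≥ 25 ✓; dept Engineering ✓; site Porto ✗ (not Richmond) → not eligible.
Wellness Stipend — status part-time ✗ (requires temporary) → not eligible.
Floating Holidays — service 340 days ≥ 30 days ✓; dept Engineering ✗ → not eligible.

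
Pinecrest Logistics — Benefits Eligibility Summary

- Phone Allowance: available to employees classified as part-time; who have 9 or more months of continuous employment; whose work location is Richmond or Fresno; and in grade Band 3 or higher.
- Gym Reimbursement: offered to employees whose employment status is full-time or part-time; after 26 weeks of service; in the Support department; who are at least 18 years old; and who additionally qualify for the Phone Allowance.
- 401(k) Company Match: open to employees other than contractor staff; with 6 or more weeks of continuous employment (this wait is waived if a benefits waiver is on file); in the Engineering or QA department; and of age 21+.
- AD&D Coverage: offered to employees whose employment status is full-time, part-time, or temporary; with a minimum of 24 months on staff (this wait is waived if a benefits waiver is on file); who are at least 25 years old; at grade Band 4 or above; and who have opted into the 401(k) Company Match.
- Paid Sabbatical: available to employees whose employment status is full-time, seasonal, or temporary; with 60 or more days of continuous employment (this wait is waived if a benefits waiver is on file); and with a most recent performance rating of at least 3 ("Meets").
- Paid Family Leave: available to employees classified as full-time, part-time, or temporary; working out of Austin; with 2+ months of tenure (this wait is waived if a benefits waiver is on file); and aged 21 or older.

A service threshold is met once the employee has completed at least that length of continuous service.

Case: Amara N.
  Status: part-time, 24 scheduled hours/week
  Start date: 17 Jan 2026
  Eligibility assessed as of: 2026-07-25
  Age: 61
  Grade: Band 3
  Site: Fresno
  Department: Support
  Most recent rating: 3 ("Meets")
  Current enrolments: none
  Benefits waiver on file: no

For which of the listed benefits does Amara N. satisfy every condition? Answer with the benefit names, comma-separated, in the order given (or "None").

Service from 17 Jan 2026 to 2026-07-25: 189 days.
Phone Allowance — status part-time ✓; service 189 days < 9 months (≈270 days) ✗ → not eligible.
Gym Reimbursement — status part-time ✓; service 189 days ≥ 26 weeks (≈182 days) ✓; dept Support ✓; age 61 ≥ 18 ✓; not eligible for Phone Allowance ✗ → not eligible.
401(k) Company Match — status part-time ✓ (not excluded); no waiver, service 189 days ≥ 6 weeks (≈42 days) ✓; dept Support ✗ → not eligible.
AD&D Coverage — status part-time ✓; no waiver, service 189 days < 24 months (≈720 days) ✗ → not eligible.
Paid Sabbatical — status part-time ✗ (requires full-time, seasonal, or temporary) → not eligible.
Paid Family Leave — status part-time ✓; site Fresno ✗ (not Austin) → not eligible.

None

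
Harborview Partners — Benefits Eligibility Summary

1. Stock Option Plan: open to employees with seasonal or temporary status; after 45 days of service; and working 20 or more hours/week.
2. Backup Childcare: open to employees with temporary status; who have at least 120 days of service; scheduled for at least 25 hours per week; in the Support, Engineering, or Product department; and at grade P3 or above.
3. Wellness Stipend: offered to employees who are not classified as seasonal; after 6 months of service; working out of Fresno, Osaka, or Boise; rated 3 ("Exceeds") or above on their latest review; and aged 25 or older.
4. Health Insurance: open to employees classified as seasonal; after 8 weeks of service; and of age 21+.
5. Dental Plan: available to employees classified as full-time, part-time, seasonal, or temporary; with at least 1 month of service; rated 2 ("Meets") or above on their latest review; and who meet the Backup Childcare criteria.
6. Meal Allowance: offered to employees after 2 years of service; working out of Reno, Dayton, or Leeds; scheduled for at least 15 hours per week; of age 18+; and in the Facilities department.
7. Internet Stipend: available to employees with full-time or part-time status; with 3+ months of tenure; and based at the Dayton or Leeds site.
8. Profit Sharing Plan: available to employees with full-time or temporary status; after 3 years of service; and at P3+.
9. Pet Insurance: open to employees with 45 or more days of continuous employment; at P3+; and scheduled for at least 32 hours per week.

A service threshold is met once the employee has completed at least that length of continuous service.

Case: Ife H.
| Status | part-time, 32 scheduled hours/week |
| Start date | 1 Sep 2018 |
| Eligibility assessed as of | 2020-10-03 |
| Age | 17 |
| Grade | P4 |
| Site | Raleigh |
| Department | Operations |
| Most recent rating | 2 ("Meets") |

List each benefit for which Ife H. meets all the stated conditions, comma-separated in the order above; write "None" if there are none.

Service from 1 Sep 2018 to 2020-10-03: 763 days.
Stock Option Plan — status part-time ✗ (requires seasonal or temporary) → not eligible.
Backup Childcare — status part-time ✗ (requires temporary) → not eligible.
Wellness Stipend — status part-time ✓ (not excluded); service 763 days ≥ 6 months (≈180 days) ✓; site Raleigh ✗ (not Fresno, Osaka, or Boise) → not eligible.
Health Insurance — status part-time ✗ (requires seasonal) → not eligible.
Dental Plan — status part-time ✓; service 763 days ≥ 1 month (≈30 days) ✓; rating 2 ≥ 2 ✓; not eligible for Backup Childcare ✗ → not eligible.
Meal Allowance — service 763 days ≥ 2 years (≈730 days) ✓; site Raleigh ✗ (not Reno, Dayton, or Leeds) → not eligible.
Internet Stipend — status part-time ✓; service 763 days ≥ 3 months (≈90 days) ✓; site Raleigh ✗ (not Dayton or Leeds) → not eligible.
Profit Sharing Plan — status part-time ✗ (requires full-time or temporary) → not eligible.
Pet Insurance — service 763 days ≥ 45 days ✓; grade P4 ≥ P3 ✓; 32 hrs/wk ≥ 32 ✓ → eligible.

Pet Insurance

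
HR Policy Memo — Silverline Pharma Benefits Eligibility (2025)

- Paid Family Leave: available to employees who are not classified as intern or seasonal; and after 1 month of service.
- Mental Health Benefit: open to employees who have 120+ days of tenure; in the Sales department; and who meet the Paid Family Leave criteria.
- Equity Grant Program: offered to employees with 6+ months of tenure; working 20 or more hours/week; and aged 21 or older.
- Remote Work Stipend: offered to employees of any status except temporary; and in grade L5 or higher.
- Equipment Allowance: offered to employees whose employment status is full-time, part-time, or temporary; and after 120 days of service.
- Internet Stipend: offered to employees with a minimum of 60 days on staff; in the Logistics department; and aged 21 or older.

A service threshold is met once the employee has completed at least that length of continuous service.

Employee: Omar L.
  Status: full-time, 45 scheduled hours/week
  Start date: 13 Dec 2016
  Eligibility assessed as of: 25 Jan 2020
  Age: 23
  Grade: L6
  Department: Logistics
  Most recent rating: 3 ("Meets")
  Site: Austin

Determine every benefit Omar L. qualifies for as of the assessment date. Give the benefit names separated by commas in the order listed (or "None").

Paid Family Leave, Equity Grant Program, Remote Work Stipend, Equipment Allowance, Internet Stipend

Service from 13 Dec 2016 to 25 Jan 2020: 1138 days.
Paid Family Leave — status full-time ✓ (not excluded); service 1138 days ≥ 1 month (≈30 days) ✓ → eligible.
Mental Health Benefit — service 1138 days ≥ 120 days ✓; dept Logistics ✗ → not eligible.
Equity Grant Program — service 1138 days ≥ 6 months (≈180 days) ✓; 45 hrs/wk ≥ 20 ✓; age 23 ≥ 21 ✓ → eligible.
Remote Work Stipend — status full-time ✓ (not excluded); grade L6 ≥ L5 ✓ → eligible.
Equipment Allowance — status full-time ✓; service 1138 days ≥ 120 days ✓ → eligible.
Internet Stipend — service 1138 days ≥ 60 days ✓; dept Logistics ✓; age 23 ≥ 21 ✓ → eligible.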